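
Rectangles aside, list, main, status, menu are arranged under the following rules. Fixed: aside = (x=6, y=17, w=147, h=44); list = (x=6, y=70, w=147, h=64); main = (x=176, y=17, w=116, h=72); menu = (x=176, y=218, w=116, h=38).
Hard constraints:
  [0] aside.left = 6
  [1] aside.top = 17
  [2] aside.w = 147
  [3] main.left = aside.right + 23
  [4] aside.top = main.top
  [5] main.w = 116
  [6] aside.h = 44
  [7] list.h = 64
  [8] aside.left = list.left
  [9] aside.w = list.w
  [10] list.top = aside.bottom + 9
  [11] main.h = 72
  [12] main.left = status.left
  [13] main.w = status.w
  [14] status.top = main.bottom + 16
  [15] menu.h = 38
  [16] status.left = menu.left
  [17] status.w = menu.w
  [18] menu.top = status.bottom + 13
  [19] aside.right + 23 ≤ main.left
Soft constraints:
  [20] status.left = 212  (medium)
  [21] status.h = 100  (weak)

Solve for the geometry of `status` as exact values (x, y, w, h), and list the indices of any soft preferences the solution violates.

1. status.x = 176  [main.left = status.left]
2. status.w = 116  [main.w = status.w]
3. status.y = 105  [status.top = main.bottom + 16]
4. status.h = 100  [menu.top = status.bottom + 13]

status = (x=176, y=105, w=116, h=100)
violated soft preferences: 20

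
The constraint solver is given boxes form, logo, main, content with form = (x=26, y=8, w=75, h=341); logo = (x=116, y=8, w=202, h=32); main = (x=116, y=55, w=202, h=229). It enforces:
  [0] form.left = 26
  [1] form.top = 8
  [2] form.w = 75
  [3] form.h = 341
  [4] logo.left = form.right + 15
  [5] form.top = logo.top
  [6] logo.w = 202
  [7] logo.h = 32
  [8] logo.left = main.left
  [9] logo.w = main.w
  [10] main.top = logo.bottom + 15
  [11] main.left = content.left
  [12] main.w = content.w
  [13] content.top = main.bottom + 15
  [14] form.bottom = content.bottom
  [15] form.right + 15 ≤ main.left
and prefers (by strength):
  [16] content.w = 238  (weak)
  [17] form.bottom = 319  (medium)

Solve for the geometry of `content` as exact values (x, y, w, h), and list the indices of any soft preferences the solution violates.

1. content.x = 116  [main.left = content.left]
2. content.w = 202  [main.w = content.w]
3. content.y = 299  [content.top = main.bottom + 15]
4. content.h = 50  [form.bottom = content.bottom]

content = (x=116, y=299, w=202, h=50)
violated soft preferences: 16, 17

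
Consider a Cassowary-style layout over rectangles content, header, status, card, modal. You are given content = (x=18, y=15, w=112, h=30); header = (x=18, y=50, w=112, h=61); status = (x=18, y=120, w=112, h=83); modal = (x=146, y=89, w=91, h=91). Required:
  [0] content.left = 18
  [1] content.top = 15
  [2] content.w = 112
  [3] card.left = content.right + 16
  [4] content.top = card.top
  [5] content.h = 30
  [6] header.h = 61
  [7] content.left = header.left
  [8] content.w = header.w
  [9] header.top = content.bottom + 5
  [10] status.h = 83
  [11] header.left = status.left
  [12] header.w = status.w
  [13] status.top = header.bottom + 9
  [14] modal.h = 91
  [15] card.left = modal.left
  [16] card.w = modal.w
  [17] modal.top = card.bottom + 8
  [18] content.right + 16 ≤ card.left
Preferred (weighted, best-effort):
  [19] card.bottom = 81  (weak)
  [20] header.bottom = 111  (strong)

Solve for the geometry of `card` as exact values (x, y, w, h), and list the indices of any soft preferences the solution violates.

1. card.x = 146  [card.left = content.right + 16]
2. card.y = 15  [content.top = card.top]
3. card.w = 91  [card.w = modal.w]
4. card.h = 66  [modal.top = card.bottom + 8]

card = (x=146, y=15, w=91, h=66)
violated soft preferences: none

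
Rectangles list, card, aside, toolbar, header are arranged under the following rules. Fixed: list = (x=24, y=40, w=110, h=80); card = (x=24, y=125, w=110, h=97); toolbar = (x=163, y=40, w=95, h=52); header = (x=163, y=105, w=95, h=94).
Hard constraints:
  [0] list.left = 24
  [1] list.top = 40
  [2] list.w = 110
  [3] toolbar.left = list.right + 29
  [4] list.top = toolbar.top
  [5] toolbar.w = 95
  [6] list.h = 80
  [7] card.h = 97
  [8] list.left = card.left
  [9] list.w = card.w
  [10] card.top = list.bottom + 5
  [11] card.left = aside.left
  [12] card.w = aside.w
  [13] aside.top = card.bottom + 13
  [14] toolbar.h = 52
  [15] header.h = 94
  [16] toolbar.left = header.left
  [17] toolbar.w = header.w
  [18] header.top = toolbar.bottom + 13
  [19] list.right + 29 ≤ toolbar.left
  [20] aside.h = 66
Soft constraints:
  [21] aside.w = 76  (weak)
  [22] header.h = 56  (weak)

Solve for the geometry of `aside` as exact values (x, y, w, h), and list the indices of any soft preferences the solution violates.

aside = (x=24, y=235, w=110, h=66)
violated soft preferences: 21, 22

1. aside.x = 24  [card.left = aside.left]
2. aside.w = 110  [card.w = aside.w]
3. aside.y = 235  [aside.top = card.bottom + 13]
4. aside.h = 66  [aside.h = 66]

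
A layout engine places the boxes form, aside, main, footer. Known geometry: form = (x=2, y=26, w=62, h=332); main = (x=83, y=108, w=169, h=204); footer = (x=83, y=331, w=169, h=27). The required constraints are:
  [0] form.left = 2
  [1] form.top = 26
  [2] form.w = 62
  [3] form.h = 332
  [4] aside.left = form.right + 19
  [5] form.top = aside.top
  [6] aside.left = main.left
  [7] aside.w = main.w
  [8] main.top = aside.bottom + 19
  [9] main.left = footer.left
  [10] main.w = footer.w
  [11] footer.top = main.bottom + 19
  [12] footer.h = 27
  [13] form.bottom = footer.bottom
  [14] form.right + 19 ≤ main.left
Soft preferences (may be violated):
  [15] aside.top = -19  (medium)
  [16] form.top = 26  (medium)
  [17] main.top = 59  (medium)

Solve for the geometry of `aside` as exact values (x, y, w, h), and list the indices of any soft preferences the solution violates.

1. aside.x = 83  [aside.left = form.right + 19]
2. aside.y = 26  [form.top = aside.top]
3. aside.w = 169  [aside.w = main.w]
4. aside.h = 63  [main.top = aside.bottom + 19]

aside = (x=83, y=26, w=169, h=63)
violated soft preferences: 15, 17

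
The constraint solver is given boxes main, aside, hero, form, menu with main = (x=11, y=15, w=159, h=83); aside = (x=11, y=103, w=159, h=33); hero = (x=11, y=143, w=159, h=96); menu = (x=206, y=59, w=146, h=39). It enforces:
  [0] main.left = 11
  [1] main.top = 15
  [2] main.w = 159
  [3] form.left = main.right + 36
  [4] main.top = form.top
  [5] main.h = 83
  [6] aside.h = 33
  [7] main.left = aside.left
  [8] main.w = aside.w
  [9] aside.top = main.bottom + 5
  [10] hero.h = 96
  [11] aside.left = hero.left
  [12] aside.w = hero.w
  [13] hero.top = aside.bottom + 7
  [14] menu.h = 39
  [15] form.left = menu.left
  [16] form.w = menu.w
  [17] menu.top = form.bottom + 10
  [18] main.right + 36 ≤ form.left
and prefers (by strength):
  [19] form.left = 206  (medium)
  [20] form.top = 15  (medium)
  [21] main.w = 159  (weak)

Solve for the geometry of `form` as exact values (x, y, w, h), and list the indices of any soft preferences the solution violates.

1. form.x = 206  [form.left = main.right + 36]
2. form.y = 15  [main.top = form.top]
3. form.w = 146  [form.w = menu.w]
4. form.h = 34  [menu.top = form.bottom + 10]

form = (x=206, y=15, w=146, h=34)
violated soft preferences: none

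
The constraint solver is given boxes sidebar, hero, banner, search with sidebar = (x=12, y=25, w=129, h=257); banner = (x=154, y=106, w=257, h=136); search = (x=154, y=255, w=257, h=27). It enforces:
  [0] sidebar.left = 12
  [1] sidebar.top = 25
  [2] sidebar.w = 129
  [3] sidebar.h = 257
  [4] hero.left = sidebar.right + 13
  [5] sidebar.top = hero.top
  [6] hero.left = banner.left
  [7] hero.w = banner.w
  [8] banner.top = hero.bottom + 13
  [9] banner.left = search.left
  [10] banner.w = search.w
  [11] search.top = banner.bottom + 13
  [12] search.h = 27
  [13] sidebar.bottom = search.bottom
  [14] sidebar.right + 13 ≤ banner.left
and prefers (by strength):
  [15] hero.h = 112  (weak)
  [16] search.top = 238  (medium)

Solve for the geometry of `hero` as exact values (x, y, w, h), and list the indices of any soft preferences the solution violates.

1. hero.x = 154  [hero.left = sidebar.right + 13]
2. hero.y = 25  [sidebar.top = hero.top]
3. hero.w = 257  [hero.w = banner.w]
4. hero.h = 68  [banner.top = hero.bottom + 13]

hero = (x=154, y=25, w=257, h=68)
violated soft preferences: 15, 16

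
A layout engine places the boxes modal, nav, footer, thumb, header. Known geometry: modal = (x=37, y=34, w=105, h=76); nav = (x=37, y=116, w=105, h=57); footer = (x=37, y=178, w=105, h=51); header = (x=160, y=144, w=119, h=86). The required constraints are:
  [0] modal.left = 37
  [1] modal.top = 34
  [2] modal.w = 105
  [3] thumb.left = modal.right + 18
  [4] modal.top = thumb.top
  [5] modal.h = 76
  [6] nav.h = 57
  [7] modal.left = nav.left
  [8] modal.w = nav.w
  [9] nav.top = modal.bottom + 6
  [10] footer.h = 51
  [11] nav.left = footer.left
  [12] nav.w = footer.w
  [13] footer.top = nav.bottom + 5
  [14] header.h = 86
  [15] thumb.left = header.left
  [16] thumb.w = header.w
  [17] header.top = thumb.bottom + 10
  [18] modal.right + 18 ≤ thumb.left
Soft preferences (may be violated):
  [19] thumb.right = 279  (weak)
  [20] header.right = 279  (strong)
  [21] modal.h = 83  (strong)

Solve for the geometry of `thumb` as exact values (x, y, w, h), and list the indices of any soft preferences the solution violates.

thumb = (x=160, y=34, w=119, h=100)
violated soft preferences: 21

1. thumb.x = 160  [thumb.left = modal.right + 18]
2. thumb.y = 34  [modal.top = thumb.top]
3. thumb.w = 119  [thumb.w = header.w]
4. thumb.h = 100  [header.top = thumb.bottom + 10]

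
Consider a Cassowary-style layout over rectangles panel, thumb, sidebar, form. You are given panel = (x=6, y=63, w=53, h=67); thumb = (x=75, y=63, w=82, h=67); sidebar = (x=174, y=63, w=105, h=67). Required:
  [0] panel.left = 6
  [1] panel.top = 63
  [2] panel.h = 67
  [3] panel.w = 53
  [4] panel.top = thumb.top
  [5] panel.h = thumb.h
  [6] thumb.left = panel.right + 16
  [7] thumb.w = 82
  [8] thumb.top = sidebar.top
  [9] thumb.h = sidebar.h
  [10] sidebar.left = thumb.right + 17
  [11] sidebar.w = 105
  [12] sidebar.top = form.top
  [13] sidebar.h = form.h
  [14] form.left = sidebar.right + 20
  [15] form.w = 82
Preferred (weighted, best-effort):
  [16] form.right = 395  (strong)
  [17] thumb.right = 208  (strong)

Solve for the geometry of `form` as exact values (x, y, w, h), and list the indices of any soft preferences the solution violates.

form = (x=299, y=63, w=82, h=67)
violated soft preferences: 16, 17

1. form.y = 63  [sidebar.top = form.top]
2. form.h = 67  [sidebar.h = form.h]
3. form.x = 299  [form.left = sidebar.right + 20]
4. form.w = 82  [form.w = 82]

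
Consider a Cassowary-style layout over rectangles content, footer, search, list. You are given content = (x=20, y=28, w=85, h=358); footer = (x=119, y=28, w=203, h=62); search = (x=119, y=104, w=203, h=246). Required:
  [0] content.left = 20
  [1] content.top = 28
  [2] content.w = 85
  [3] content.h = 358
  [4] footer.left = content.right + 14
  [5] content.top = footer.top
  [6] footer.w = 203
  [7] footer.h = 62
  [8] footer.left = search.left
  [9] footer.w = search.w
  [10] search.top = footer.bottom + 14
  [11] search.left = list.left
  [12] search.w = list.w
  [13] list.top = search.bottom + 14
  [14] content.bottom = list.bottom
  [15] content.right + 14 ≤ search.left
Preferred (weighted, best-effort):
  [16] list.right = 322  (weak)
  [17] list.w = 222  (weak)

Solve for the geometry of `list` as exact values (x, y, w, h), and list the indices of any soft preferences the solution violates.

list = (x=119, y=364, w=203, h=22)
violated soft preferences: 17

1. list.x = 119  [search.left = list.left]
2. list.w = 203  [search.w = list.w]
3. list.y = 364  [list.top = search.bottom + 14]
4. list.h = 22  [content.bottom = list.bottom]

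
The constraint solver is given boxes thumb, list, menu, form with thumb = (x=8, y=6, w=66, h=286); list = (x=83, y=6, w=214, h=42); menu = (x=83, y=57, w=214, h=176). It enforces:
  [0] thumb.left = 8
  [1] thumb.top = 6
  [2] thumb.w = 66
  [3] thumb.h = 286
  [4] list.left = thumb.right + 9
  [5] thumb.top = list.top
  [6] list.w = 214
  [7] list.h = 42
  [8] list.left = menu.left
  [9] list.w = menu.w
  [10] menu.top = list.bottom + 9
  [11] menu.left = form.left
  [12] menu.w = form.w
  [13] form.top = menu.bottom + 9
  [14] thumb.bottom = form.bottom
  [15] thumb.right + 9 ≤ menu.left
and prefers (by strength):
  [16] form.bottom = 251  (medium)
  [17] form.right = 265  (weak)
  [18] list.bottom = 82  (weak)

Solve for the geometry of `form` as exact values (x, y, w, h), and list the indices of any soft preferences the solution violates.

1. form.x = 83  [menu.left = form.left]
2. form.w = 214  [menu.w = form.w]
3. form.y = 242  [form.top = menu.bottom + 9]
4. form.h = 50  [thumb.bottom = form.bottom]

form = (x=83, y=242, w=214, h=50)
violated soft preferences: 16, 17, 18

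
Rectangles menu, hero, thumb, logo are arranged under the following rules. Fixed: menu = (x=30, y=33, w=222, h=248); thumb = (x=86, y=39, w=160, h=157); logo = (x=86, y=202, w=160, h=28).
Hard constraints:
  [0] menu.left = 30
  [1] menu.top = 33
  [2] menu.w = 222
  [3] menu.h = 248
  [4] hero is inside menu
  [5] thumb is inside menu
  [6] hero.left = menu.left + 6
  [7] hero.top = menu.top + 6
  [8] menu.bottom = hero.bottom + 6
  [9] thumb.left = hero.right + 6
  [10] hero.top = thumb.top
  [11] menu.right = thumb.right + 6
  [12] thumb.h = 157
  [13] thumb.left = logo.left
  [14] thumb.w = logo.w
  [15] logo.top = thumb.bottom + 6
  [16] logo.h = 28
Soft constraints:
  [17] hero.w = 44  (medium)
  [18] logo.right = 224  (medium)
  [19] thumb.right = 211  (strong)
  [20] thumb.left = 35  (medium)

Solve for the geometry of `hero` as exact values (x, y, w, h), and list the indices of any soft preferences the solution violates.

1. hero.x = 36  [hero.left = menu.left + 6]
2. hero.y = 39  [hero.top = menu.top + 6]
3. hero.h = 236  [menu.bottom = hero.bottom + 6]
4. hero.w = 44  [thumb.left = hero.right + 6]

hero = (x=36, y=39, w=44, h=236)
violated soft preferences: 18, 19, 20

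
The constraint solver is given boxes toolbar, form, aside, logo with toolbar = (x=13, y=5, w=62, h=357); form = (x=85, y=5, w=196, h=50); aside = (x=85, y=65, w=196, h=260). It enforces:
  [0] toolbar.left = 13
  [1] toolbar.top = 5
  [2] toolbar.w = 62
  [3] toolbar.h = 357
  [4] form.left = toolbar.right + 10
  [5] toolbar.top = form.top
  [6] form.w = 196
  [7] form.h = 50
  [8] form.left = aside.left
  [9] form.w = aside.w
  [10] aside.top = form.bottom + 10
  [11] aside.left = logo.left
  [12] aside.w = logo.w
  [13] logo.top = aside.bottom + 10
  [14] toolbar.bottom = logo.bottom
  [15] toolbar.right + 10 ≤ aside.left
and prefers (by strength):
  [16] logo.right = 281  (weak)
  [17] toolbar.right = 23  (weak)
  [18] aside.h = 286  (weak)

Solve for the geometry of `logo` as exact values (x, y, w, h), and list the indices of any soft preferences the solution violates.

logo = (x=85, y=335, w=196, h=27)
violated soft preferences: 17, 18

1. logo.x = 85  [aside.left = logo.left]
2. logo.w = 196  [aside.w = logo.w]
3. logo.y = 335  [logo.top = aside.bottom + 10]
4. logo.h = 27  [toolbar.bottom = logo.bottom]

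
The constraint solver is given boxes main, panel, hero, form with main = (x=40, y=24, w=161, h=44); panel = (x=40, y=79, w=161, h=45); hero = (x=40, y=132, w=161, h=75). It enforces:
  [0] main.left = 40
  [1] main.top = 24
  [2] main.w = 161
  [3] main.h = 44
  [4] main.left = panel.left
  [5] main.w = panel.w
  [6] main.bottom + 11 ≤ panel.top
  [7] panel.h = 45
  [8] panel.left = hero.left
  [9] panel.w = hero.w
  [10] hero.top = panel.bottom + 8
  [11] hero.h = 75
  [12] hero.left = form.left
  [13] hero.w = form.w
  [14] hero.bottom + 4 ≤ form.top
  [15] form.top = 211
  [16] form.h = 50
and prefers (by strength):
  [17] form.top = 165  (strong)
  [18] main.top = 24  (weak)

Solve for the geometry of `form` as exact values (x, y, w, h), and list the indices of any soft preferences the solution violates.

form = (x=40, y=211, w=161, h=50)
violated soft preferences: 17

1. form.x = 40  [hero.left = form.left]
2. form.w = 161  [hero.w = form.w]
3. form.y = 211  [form.top = 211]
4. form.h = 50  [form.h = 50]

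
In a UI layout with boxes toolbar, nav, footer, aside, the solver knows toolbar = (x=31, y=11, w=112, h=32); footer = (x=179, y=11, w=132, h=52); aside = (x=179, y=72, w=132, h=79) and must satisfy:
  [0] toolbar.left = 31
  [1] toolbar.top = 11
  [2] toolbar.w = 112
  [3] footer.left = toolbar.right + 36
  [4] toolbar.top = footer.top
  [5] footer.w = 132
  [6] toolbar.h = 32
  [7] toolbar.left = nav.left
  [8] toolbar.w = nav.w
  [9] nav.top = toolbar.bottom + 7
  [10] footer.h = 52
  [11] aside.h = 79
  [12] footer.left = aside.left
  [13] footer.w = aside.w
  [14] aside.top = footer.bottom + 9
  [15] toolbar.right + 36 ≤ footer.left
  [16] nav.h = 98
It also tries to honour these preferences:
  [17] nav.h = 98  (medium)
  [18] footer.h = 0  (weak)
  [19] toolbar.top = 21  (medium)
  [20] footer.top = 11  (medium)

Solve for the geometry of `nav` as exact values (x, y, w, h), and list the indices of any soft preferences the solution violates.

1. nav.x = 31  [toolbar.left = nav.left]
2. nav.w = 112  [toolbar.w = nav.w]
3. nav.y = 50  [nav.top = toolbar.bottom + 7]
4. nav.h = 98  [nav.h = 98]

nav = (x=31, y=50, w=112, h=98)
violated soft preferences: 18, 19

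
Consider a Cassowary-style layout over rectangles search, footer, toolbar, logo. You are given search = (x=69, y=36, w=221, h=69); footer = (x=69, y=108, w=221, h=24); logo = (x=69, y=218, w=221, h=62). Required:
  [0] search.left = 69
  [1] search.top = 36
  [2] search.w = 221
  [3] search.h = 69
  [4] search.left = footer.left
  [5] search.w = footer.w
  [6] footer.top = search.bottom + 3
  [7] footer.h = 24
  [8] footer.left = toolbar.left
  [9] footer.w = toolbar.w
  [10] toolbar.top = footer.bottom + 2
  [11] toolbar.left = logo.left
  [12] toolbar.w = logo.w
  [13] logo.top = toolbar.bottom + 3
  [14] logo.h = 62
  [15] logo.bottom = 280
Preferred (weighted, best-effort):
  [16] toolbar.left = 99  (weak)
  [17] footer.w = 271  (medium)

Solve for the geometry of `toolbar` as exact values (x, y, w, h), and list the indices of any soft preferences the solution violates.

1. toolbar.x = 69  [footer.left = toolbar.left]
2. toolbar.w = 221  [footer.w = toolbar.w]
3. toolbar.y = 134  [toolbar.top = footer.bottom + 2]
4. toolbar.h = 81  [logo.top = toolbar.bottom + 3]

toolbar = (x=69, y=134, w=221, h=81)
violated soft preferences: 16, 17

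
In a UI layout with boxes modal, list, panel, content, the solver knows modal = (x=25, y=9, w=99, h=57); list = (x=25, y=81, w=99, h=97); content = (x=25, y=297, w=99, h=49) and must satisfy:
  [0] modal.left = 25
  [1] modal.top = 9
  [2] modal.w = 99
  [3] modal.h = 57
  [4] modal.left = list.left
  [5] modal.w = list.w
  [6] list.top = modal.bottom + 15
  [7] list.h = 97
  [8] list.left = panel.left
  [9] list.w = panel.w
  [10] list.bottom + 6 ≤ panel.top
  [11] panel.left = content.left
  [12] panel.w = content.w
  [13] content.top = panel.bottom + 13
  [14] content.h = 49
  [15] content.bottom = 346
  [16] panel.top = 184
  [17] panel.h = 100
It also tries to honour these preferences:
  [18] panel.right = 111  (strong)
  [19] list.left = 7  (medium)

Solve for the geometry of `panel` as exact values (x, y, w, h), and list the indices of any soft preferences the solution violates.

1. panel.x = 25  [list.left = panel.left]
2. panel.w = 99  [list.w = panel.w]
3. panel.y = 184  [panel.top = 184]
4. panel.h = 100  [panel.h = 100]

panel = (x=25, y=184, w=99, h=100)
violated soft preferences: 18, 19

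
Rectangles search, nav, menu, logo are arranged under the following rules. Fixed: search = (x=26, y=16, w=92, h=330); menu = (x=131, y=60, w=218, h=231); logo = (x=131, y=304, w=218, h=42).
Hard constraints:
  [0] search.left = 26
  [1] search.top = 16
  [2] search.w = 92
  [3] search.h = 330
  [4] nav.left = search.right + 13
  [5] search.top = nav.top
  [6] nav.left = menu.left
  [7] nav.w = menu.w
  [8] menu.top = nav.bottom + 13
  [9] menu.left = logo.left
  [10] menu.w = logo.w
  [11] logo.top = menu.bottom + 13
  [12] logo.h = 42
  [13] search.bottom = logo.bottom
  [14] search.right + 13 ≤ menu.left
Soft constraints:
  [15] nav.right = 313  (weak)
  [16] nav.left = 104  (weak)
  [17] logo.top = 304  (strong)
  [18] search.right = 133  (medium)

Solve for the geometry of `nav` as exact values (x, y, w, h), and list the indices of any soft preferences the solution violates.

nav = (x=131, y=16, w=218, h=31)
violated soft preferences: 15, 16, 18

1. nav.x = 131  [nav.left = search.right + 13]
2. nav.y = 16  [search.top = nav.top]
3. nav.w = 218  [nav.w = menu.w]
4. nav.h = 31  [menu.top = nav.bottom + 13]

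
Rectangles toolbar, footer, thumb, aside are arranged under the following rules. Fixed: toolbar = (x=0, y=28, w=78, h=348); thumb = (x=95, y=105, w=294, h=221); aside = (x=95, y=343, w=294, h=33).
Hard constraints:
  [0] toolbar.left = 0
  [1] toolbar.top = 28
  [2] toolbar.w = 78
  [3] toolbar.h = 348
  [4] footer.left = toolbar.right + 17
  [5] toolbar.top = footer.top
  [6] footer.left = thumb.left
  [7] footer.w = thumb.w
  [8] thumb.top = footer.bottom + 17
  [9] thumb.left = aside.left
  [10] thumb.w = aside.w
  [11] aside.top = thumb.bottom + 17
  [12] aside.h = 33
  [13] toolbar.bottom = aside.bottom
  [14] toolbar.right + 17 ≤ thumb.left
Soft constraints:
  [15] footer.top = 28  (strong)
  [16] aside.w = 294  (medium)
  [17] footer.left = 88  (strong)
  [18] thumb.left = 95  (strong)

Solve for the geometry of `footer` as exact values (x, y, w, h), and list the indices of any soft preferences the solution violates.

1. footer.x = 95  [footer.left = toolbar.right + 17]
2. footer.y = 28  [toolbar.top = footer.top]
3. footer.w = 294  [footer.w = thumb.w]
4. footer.h = 60  [thumb.top = footer.bottom + 17]

footer = (x=95, y=28, w=294, h=60)
violated soft preferences: 17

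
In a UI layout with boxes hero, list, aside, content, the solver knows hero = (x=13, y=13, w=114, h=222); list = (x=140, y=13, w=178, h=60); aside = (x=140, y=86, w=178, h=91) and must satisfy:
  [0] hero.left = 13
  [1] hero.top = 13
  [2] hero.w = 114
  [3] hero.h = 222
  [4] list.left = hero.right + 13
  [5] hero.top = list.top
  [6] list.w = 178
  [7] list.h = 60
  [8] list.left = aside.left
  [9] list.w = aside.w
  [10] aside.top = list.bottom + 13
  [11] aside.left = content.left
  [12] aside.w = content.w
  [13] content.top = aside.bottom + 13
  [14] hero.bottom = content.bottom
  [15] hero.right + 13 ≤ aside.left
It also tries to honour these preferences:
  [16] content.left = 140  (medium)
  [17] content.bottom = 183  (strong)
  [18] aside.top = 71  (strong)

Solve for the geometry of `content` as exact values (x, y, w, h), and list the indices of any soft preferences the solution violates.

1. content.x = 140  [aside.left = content.left]
2. content.w = 178  [aside.w = content.w]
3. content.y = 190  [content.top = aside.bottom + 13]
4. content.h = 45  [hero.bottom = content.bottom]

content = (x=140, y=190, w=178, h=45)
violated soft preferences: 17, 18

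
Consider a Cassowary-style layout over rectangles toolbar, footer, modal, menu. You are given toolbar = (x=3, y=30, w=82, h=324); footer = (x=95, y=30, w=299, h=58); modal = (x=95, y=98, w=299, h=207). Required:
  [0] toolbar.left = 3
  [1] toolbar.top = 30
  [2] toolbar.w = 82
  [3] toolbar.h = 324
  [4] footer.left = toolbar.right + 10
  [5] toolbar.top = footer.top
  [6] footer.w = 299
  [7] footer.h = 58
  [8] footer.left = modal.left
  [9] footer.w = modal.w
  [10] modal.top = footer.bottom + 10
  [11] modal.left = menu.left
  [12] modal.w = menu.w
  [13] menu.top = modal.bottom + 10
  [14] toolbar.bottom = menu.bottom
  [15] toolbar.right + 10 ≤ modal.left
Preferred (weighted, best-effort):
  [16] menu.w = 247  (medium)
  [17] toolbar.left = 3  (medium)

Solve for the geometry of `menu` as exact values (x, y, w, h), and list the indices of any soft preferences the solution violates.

menu = (x=95, y=315, w=299, h=39)
violated soft preferences: 16

1. menu.x = 95  [modal.left = menu.left]
2. menu.w = 299  [modal.w = menu.w]
3. menu.y = 315  [menu.top = modal.bottom + 10]
4. menu.h = 39  [toolbar.bottom = menu.bottom]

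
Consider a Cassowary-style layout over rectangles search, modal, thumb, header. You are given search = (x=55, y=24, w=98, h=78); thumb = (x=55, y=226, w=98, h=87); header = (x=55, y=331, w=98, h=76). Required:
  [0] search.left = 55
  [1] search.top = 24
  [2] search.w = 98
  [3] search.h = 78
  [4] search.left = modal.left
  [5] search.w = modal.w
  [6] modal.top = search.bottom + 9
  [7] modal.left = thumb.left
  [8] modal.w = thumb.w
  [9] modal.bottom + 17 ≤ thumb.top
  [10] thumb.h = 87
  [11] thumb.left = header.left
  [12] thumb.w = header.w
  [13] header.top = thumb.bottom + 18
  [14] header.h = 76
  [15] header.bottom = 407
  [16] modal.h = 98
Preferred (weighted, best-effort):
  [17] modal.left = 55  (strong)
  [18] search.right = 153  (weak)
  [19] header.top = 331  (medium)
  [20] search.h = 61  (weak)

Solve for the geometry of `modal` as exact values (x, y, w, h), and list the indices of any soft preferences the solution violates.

1. modal.x = 55  [search.left = modal.left]
2. modal.w = 98  [search.w = modal.w]
3. modal.y = 111  [modal.top = search.bottom + 9]
4. modal.h = 98  [modal.h = 98]

modal = (x=55, y=111, w=98, h=98)
violated soft preferences: 20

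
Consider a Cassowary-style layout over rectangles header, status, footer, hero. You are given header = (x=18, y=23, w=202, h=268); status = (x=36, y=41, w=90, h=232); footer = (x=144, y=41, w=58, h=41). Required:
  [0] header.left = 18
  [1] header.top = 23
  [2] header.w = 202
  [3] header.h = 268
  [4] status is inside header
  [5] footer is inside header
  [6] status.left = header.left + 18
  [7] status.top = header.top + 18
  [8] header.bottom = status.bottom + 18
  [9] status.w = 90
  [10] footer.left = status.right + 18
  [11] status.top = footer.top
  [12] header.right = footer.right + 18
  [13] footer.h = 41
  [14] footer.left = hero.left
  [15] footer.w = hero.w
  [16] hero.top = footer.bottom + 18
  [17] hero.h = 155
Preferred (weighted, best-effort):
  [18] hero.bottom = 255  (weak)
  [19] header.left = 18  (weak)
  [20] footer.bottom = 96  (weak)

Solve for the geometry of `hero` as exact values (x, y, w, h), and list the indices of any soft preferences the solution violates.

1. hero.x = 144  [footer.left = hero.left]
2. hero.w = 58  [footer.w = hero.w]
3. hero.y = 100  [hero.top = footer.bottom + 18]
4. hero.h = 155  [hero.h = 155]

hero = (x=144, y=100, w=58, h=155)
violated soft preferences: 20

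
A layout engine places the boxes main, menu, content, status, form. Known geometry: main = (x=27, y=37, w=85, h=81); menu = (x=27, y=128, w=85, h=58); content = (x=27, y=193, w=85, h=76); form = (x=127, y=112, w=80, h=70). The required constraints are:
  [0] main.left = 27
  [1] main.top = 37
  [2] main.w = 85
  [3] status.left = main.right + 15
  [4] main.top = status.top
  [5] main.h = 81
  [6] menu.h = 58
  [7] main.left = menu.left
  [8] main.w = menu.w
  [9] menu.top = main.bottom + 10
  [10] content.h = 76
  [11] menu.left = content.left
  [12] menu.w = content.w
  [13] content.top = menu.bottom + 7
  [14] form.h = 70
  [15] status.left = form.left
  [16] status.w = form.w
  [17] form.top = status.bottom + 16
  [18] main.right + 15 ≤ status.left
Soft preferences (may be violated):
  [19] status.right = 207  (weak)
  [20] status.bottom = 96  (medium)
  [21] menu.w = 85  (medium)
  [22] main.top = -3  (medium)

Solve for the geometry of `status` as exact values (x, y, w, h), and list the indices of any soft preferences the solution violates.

1. status.x = 127  [status.left = main.right + 15]
2. status.y = 37  [main.top = status.top]
3. status.w = 80  [status.w = form.w]
4. status.h = 59  [form.top = status.bottom + 16]

status = (x=127, y=37, w=80, h=59)
violated soft preferences: 22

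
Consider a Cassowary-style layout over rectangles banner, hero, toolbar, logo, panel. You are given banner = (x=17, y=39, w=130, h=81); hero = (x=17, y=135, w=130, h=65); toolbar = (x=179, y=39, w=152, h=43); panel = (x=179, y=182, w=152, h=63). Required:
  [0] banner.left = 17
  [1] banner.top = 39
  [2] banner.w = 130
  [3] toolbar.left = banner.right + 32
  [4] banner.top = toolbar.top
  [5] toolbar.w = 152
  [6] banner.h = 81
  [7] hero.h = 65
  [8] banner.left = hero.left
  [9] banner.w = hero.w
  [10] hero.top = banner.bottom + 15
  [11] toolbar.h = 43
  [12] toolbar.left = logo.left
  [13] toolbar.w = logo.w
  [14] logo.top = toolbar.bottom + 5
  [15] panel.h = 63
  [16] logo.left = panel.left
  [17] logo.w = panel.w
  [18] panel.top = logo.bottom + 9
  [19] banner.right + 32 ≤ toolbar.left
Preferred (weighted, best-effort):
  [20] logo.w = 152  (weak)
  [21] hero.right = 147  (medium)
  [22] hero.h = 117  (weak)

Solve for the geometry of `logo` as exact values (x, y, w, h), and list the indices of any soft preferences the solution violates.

logo = (x=179, y=87, w=152, h=86)
violated soft preferences: 22

1. logo.x = 179  [toolbar.left = logo.left]
2. logo.w = 152  [toolbar.w = logo.w]
3. logo.y = 87  [logo.top = toolbar.bottom + 5]
4. logo.h = 86  [panel.top = logo.bottom + 9]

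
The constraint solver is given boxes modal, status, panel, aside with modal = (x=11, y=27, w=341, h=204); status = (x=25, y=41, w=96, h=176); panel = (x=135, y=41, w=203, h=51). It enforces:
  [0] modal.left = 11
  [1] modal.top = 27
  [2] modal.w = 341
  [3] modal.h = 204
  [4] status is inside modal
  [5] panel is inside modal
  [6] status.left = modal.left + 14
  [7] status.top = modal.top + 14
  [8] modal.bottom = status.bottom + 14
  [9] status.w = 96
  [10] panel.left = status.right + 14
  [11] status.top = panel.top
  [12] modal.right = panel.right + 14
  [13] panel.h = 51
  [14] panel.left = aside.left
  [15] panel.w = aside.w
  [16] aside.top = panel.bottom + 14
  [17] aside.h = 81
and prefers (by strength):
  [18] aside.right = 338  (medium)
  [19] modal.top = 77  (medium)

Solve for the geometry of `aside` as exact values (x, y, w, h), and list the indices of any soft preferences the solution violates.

1. aside.x = 135  [panel.left = aside.left]
2. aside.w = 203  [panel.w = aside.w]
3. aside.y = 106  [aside.top = panel.bottom + 14]
4. aside.h = 81  [aside.h = 81]

aside = (x=135, y=106, w=203, h=81)
violated soft preferences: 19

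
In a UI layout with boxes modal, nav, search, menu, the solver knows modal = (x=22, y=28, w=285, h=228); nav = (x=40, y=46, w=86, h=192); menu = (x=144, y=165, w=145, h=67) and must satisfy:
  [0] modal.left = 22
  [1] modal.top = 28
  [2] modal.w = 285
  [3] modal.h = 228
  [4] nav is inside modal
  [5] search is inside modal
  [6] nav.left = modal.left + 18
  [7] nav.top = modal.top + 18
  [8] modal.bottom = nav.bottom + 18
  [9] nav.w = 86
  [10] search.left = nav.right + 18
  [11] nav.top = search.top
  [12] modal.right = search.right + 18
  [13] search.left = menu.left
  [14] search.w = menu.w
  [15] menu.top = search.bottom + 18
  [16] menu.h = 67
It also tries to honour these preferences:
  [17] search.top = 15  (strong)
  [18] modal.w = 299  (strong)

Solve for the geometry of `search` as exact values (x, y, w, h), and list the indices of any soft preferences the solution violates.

1. search.x = 144  [search.left = nav.right + 18]
2. search.y = 46  [nav.top = search.top]
3. search.w = 145  [modal.right = search.right + 18]
4. search.h = 101  [menu.top = search.bottom + 18]

search = (x=144, y=46, w=145, h=101)
violated soft preferences: 17, 18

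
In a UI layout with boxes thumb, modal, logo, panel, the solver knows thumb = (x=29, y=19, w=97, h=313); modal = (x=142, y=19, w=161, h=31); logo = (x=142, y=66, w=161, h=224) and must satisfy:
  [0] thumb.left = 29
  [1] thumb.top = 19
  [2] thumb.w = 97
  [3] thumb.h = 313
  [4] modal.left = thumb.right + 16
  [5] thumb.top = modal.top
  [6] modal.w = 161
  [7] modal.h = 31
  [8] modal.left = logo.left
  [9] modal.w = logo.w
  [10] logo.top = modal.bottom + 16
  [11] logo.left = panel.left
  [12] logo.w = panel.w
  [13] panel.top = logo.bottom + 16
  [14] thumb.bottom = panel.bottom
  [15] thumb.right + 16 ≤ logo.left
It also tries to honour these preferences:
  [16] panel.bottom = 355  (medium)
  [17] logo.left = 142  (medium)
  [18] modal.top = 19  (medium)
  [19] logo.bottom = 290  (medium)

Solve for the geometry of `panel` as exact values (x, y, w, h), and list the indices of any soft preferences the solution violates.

1. panel.x = 142  [logo.left = panel.left]
2. panel.w = 161  [logo.w = panel.w]
3. panel.y = 306  [panel.top = logo.bottom + 16]
4. panel.h = 26  [thumb.bottom = panel.bottom]

panel = (x=142, y=306, w=161, h=26)
violated soft preferences: 16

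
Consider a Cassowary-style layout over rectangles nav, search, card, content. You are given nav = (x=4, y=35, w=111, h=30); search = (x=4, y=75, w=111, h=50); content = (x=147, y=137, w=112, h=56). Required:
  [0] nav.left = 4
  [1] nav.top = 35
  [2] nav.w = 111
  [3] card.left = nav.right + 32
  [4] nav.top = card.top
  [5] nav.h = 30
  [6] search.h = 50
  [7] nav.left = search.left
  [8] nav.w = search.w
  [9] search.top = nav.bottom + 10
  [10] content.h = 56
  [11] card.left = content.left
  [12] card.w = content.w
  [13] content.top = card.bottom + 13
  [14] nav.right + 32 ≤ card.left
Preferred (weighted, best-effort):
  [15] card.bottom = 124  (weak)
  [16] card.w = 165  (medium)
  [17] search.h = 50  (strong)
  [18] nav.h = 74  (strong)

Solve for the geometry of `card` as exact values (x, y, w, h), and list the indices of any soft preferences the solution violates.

card = (x=147, y=35, w=112, h=89)
violated soft preferences: 16, 18

1. card.x = 147  [card.left = nav.right + 32]
2. card.y = 35  [nav.top = card.top]
3. card.w = 112  [card.w = content.w]
4. card.h = 89  [content.top = card.bottom + 13]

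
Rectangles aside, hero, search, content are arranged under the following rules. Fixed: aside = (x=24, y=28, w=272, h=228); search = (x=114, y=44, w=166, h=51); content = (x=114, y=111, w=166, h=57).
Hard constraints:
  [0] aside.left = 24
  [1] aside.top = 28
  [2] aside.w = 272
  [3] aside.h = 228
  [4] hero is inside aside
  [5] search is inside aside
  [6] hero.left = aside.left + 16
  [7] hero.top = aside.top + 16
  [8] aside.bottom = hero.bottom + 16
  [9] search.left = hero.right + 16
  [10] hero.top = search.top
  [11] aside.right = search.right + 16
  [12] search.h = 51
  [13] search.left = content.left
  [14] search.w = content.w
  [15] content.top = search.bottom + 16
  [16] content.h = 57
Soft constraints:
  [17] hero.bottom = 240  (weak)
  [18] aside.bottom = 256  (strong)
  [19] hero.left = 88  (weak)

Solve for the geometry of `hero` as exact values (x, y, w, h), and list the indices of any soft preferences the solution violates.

1. hero.x = 40  [hero.left = aside.left + 16]
2. hero.y = 44  [hero.top = aside.top + 16]
3. hero.h = 196  [aside.bottom = hero.bottom + 16]
4. hero.w = 58  [search.left = hero.right + 16]

hero = (x=40, y=44, w=58, h=196)
violated soft preferences: 19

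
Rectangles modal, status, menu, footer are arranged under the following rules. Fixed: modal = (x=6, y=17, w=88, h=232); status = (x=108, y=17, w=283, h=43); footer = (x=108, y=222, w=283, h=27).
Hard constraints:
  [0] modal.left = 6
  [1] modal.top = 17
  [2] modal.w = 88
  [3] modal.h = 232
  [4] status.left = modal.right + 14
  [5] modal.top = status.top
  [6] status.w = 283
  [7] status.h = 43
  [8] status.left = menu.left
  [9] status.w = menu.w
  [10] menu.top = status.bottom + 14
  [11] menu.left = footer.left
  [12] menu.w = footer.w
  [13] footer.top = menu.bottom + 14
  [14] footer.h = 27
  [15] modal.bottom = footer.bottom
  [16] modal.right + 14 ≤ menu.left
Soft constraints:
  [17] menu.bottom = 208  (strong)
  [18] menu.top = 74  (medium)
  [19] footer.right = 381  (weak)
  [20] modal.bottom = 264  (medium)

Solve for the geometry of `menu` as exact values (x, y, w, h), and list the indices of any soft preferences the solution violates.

menu = (x=108, y=74, w=283, h=134)
violated soft preferences: 19, 20

1. menu.x = 108  [status.left = menu.left]
2. menu.w = 283  [status.w = menu.w]
3. menu.y = 74  [menu.top = status.bottom + 14]
4. menu.h = 134  [footer.top = menu.bottom + 14]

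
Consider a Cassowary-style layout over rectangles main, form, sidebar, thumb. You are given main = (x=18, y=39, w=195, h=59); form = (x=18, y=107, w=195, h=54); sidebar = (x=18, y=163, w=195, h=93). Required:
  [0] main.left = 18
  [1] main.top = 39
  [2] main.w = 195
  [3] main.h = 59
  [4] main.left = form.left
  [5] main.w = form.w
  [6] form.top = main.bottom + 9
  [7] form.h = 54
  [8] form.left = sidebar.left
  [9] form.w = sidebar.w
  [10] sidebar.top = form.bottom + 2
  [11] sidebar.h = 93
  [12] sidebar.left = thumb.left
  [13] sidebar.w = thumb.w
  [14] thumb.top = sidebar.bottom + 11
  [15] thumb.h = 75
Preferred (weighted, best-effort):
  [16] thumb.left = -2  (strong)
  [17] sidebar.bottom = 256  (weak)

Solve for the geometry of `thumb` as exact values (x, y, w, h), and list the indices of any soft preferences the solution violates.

1. thumb.x = 18  [sidebar.left = thumb.left]
2. thumb.w = 195  [sidebar.w = thumb.w]
3. thumb.y = 267  [thumb.top = sidebar.bottom + 11]
4. thumb.h = 75  [thumb.h = 75]

thumb = (x=18, y=267, w=195, h=75)
violated soft preferences: 16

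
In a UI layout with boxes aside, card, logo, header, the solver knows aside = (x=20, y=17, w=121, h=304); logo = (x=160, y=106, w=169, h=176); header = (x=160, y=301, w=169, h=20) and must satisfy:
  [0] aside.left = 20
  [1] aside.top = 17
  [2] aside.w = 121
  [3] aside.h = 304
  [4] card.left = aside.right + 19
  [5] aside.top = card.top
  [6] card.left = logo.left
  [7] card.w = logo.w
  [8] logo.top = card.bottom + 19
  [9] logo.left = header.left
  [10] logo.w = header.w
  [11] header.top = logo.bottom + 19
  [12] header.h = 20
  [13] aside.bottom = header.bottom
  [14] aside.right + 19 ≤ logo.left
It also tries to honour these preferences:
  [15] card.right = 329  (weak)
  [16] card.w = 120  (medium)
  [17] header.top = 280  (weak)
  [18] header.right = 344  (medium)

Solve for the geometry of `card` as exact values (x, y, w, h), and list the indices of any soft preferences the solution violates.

1. card.x = 160  [card.left = aside.right + 19]
2. card.y = 17  [aside.top = card.top]
3. card.w = 169  [card.w = logo.w]
4. card.h = 70  [logo.top = card.bottom + 19]

card = (x=160, y=17, w=169, h=70)
violated soft preferences: 16, 17, 18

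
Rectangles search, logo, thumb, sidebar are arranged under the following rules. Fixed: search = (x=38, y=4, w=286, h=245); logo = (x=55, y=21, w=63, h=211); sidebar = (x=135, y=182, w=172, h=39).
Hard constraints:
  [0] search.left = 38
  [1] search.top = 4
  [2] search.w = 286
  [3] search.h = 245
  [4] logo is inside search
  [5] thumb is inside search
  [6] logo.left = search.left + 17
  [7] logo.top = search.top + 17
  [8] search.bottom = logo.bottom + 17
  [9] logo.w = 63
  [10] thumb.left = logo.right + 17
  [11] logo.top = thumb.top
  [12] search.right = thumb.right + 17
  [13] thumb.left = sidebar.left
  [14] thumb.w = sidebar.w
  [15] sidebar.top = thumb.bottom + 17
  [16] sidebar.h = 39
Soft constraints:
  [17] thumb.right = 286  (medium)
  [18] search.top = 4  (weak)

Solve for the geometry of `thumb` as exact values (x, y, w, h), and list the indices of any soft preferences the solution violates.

1. thumb.x = 135  [thumb.left = logo.right + 17]
2. thumb.y = 21  [logo.top = thumb.top]
3. thumb.w = 172  [search.right = thumb.right + 17]
4. thumb.h = 144  [sidebar.top = thumb.bottom + 17]

thumb = (x=135, y=21, w=172, h=144)
violated soft preferences: 17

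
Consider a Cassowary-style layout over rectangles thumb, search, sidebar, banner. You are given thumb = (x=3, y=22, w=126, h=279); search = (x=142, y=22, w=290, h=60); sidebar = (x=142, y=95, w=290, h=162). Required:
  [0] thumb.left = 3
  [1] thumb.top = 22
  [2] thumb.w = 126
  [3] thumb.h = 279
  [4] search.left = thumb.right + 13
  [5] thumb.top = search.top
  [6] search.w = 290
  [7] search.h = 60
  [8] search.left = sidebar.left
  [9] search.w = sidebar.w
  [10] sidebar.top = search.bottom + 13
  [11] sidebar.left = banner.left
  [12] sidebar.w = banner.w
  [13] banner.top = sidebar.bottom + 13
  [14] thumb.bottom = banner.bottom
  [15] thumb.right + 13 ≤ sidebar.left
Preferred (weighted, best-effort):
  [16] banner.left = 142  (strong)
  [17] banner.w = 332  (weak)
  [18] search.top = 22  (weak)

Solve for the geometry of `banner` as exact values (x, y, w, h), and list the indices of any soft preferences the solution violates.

1. banner.x = 142  [sidebar.left = banner.left]
2. banner.w = 290  [sidebar.w = banner.w]
3. banner.y = 270  [banner.top = sidebar.bottom + 13]
4. banner.h = 31  [thumb.bottom = banner.bottom]

banner = (x=142, y=270, w=290, h=31)
violated soft preferences: 17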